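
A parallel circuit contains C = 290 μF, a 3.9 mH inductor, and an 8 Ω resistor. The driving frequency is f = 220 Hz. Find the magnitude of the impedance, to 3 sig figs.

4.02 Ω

ω = 2πf = 1382 rad/s
X_L = ωL = 5.39 Ω
X_C = 1/(ωC) = 2.49 Ω
Parallel: admittances add. Y = 1/R + 1/(jωL) + jωC
Y = (0.125 + j0.215) S
|Y| = 0.249 S → |Z| = 1/|Y| = 4.02 Ω, ∠Z = −∠Y = -59.9°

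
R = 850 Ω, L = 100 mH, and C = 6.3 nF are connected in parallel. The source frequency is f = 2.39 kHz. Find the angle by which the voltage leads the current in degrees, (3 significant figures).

ω = 2πf = 15020 rad/s
X_L = ωL = 1500 Ω
X_C = 1/(ωC) = 10600 Ω
Parallel: admittances add. Y = 1/R + 1/(jωL) + jωC
Y = (0.00118 − j0.000571) S
|Y| = 0.00131 S → |Z| = 1/|Y| = 765 Ω, ∠Z = −∠Y = 25.9°

25.9°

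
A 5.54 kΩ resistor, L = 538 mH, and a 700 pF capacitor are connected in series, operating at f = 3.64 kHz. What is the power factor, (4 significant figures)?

ω = 2πf = 22870 rad/s
X_L = ωL = 12300 Ω
X_C = 1/(ωC) = 62460 Ω
Net reactance X = X_L − X_C = -50160 Ω
Z = 5540 − j50160 Ω
|Z| = √(5540² + 50160²) = 50460 Ω
∠Z = arctan(-50160/5540) = -83.70°
cos φ = cos(-83.70°) = 0.1098

0.1098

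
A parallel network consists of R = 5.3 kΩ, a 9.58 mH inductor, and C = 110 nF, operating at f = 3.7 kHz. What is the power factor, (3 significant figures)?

ω = 2πf = 23250 rad/s
X_L = ωL = 223 Ω
X_C = 1/(ωC) = 391 Ω
Parallel: admittances add. Y = 1/R + 1/(jωL) + jωC
Y = (0.000189 − j0.00193) S
|Y| = 0.00194 S → |Z| = 1/|Y| = 515 Ω, ∠Z = −∠Y = 84.4°
cos φ = cos(84.4°) = 0.0972

0.0972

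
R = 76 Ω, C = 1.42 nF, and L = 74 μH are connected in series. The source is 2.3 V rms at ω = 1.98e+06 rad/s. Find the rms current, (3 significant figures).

10.3 mA

X_L = ωL = 147 Ω
X_C = 1/(ωC) = 356 Ω
Net reactance X = X_L − X_C = -209 Ω
Z = 76.0 − j209 Ω
|Z| = √(76.0² + 209²) = 223 Ω
I = V/|Z| = 2.3/223 = 10.3 mA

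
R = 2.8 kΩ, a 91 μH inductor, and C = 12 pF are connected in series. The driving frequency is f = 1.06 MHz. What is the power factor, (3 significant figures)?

ω = 2πf = 6.66e+06 rad/s
X_L = ωL = 606 Ω
X_C = 1/(ωC) = 12500 Ω
Net reactance X = X_L − X_C = -11900 Ω
Z = 2800 − j11900 Ω
|Z| = √(2800² + 11900²) = 12200 Ω
∠Z = arctan(-11900/2800) = -76.8°
cos φ = cos(-76.8°) = 0.229

0.229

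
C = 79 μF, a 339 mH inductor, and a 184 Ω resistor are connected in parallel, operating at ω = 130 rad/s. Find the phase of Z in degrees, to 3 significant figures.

66.4°

X_L = ωL = 44.1 Ω
X_C = 1/(ωC) = 97.4 Ω
Parallel: admittances add. Y = 1/R + 1/(jωL) + jωC
Y = (0.00543 − j0.0124) S
|Y| = 0.0136 S → |Z| = 1/|Y| = 73.8 Ω, ∠Z = −∠Y = 66.4°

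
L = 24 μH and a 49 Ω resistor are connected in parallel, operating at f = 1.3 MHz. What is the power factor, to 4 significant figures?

0.9702

ω = 2πf = 8.168e+06 rad/s
X_L = ωL = 196.0 Ω
Parallel: admittances add. Y = 1/R + 1/(jωL)
Y = (0.02041 − j0.005101) S
|Y| = 0.02104 S → |Z| = 1/|Y| = 47.54 Ω, ∠Z = −∠Y = 14.03°
cos φ = cos(14.03°) = 0.9702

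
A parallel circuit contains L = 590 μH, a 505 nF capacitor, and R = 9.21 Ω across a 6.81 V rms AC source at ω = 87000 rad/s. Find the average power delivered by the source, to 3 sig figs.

5.04 W

X_L = ωL = 51.3 Ω
X_C = 1/(ωC) = 22.8 Ω
Parallel: admittances add. Y = 1/R + 1/(jωL) + jωC
Y = (0.109 + j0.0245) S
|Y| = 0.111 S → |Z| = 1/|Y| = 8.98 Ω, ∠Z = −∠Y = -12.7°
I = V/|Z| = 758 mA
P = VI cos φ = 6.81 × 0.758 × cos(-12.7°) = 5.04 W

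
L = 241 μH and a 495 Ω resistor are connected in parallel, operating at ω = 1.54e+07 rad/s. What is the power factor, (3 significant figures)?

X_L = ωL = 3710 Ω
Parallel: admittances add. Y = 1/R + 1/(jωL)
Y = (0.00202 − j0.000269) S
|Y| = 0.00204 S → |Z| = 1/|Y| = 491 Ω, ∠Z = −∠Y = 7.60°
cos φ = cos(7.60°) = 0.991

0.991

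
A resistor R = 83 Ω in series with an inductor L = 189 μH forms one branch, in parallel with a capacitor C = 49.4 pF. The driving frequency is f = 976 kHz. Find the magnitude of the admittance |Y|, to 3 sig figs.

559 μS

ω = 2πf = 6.132e+06 rad/s
X_L = ωL = 1160 Ω
X_C = 1/(ωC) = 3300 Ω
Branch 1 (R+jX_L): Z₁ = 83.0 + j1160 Ω, |Z₁| = 1160 Ω
Branch 2 (−jX_C): Z₂ = −j3300 Ω
Parallel: Z = Z₁Z₂/(Z₁+Z₂), |Z| = 1790 Ω, ∠Z = 83.7°
|Y| = 1/|Z| = 559 μS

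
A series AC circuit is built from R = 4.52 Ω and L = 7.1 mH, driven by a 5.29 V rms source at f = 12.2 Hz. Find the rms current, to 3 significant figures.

1.16 A

ω = 2πf = 76.65 rad/s
X_L = ωL = 0.544 Ω
Z = 4.52 + j0.544 Ω
|Z| = √(4.52² + 0.544²) = 4.55 Ω
I = V/|Z| = 5.29/4.55 = 1.16 A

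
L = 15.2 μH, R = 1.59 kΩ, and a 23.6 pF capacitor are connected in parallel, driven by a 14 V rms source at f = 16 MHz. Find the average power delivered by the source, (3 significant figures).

ω = 2πf = 1.005e+08 rad/s
X_L = ωL = 1530 Ω
X_C = 1/(ωC) = 421 Ω
Parallel: admittances add. Y = 1/R + 1/(jωL) + jωC
Y = (0.000629 + j0.00172) S
|Y| = 0.00183 S → |Z| = 1/|Y| = 547 Ω, ∠Z = −∠Y = -69.9°
I = V/|Z| = 25.6 mA
P = VI cos φ = 14 × 0.0256 × cos(-69.9°) = 123 mW

123 mW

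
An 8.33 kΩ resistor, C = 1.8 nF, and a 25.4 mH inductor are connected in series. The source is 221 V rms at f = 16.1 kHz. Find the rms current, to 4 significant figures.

ω = 2πf = 101200 rad/s
X_L = ωL = 2569 Ω
X_C = 1/(ωC) = 5492 Ω
Net reactance X = X_L − X_C = -2922 Ω
Z = 8330 − j2922 Ω
|Z| = √(8330² + 2922²) = 8828 Ω
I = V/|Z| = 221/8828 = 25.03 mA

25.03 mA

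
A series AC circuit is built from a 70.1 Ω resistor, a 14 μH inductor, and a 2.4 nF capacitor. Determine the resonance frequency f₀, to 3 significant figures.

868 kHz

ω₀ = 1/√(LC) = 1/√(1.4e-05 × 2.4e-09) = 5.455e+06 rad/s
f₀ = ω₀/(2π) = 868 kHz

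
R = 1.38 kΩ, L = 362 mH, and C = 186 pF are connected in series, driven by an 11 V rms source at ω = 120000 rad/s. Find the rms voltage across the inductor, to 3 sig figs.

X_L = ωL = 43400 Ω
X_C = 1/(ωC) = 44800 Ω
Net reactance X = X_L − X_C = -1360 Ω
Z = 1380 − j1360 Ω
|Z| = √(1380² + 1360²) = 1940 Ω
I = V/|Z| = 5.67 mA
V_L = I·|Z_L| = 0.00567 × 43400 = 246 V

246 V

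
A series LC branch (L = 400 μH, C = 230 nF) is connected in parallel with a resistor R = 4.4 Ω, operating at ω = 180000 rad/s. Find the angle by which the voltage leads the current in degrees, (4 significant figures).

X_L = ωL = 72.00 Ω
X_C = 1/(ωC) = 24.15 Ω
Branch 1: Z₁ = R = 4.400 Ω
Branch 2 (series LC): Z₂ = j(X_L − X_C) = j47.85 Ω
Parallel: Z = Z₁Z₂/(Z₁+Z₂), |Z| = 4.382 Ω, ∠Z = 5.254°

5.254°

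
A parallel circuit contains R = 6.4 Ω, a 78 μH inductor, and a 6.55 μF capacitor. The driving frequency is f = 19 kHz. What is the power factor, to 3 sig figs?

ω = 2πf = 119400 rad/s
X_L = ωL = 9.31 Ω
X_C = 1/(ωC) = 1.28 Ω
Parallel: admittances add. Y = 1/R + 1/(jωL) + jωC
Y = (0.156 + j0.675) S
|Y| = 0.692 S → |Z| = 1/|Y| = 1.44 Ω, ∠Z = −∠Y = -77.0°
cos φ = cos(-77.0°) = 0.226

0.226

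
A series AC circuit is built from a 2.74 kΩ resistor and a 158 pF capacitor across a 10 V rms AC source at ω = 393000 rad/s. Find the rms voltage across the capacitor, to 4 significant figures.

X_C = 1/(ωC) = 16100 Ω
Z = 2740 − j16100 Ω
|Z| = √(2740² + 16100²) = 16340 Ω
I = V/|Z| = 612.1 μA
V_C = I·|Z_C| = 0.0006121 × 16100 = 9.858 V

9.858 V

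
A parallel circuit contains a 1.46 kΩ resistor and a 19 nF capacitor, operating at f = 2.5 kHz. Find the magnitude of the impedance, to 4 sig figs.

ω = 2πf = 15710 rad/s
X_C = 1/(ωC) = 3351 Ω
Parallel: admittances add. Y = 1/R + jωC
Y = (0.0006849 + j0.0002985) S
|Y| = 0.0007471 S → |Z| = 1/|Y| = 1338 Ω, ∠Z = −∠Y = -23.54°

1338 Ω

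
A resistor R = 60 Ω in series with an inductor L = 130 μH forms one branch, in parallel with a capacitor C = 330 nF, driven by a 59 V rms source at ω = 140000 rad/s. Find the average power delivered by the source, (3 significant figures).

53.1 W

X_L = ωL = 18.2 Ω
X_C = 1/(ωC) = 21.6 Ω
Branch 1 (R+jX_L): Z₁ = 60.0 + j18.2 Ω, |Z₁| = 62.7 Ω
Branch 2 (−jX_C): Z₂ = −j21.6 Ω
Parallel: Z = Z₁Z₂/(Z₁+Z₂), |Z| = 22.6 Ω, ∠Z = -69.8°
I = V/|Z| = 2.61 A
P = VI cos φ = 59 × 2.61 × cos(-69.8°) = 53.1 W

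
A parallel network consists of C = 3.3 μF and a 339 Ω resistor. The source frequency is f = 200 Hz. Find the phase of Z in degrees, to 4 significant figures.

ω = 2πf = 1257 rad/s
X_C = 1/(ωC) = 241.1 Ω
Parallel: admittances add. Y = 1/R + jωC
Y = (0.002950 + j0.004147) S
|Y| = 0.005089 S → |Z| = 1/|Y| = 196.5 Ω, ∠Z = −∠Y = -54.57°

-54.57°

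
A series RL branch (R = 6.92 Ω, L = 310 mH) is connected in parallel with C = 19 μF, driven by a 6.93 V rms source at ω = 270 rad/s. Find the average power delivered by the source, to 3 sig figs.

X_L = ωL = 83.7 Ω
X_C = 1/(ωC) = 195 Ω
Branch 1 (R+jX_L): Z₁ = 6.92 + j83.7 Ω, |Z₁| = 84.0 Ω
Branch 2 (−jX_C): Z₂ = −j195 Ω
Parallel: Z = Z₁Z₂/(Z₁+Z₂), |Z| = 147 Ω, ∠Z = 81.7°
I = V/|Z| = 47.2 mA
P = VI cos φ = 6.93 × 0.0472 × cos(81.7°) = 47.1 mW

47.1 mW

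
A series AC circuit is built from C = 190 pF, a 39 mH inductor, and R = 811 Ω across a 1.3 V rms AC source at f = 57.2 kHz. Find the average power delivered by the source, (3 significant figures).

1.30 mW

ω = 2πf = 359400 rad/s
X_L = ωL = 14000 Ω
X_C = 1/(ωC) = 14600 Ω
Net reactance X = X_L − X_C = -628 Ω
Z = 811 − j628 Ω
|Z| = √(811² + 628²) = 1030 Ω
∠Z = arctan(-628/811) = -37.7°
I = V/|Z| = 1.27 mA
P = VI cos φ = 1.3 × 0.00127 × cos(-37.7°) = 1.30 mW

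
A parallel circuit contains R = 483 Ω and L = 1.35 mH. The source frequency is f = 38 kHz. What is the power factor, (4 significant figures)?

ω = 2πf = 238800 rad/s
X_L = ωL = 322.3 Ω
Parallel: admittances add. Y = 1/R + 1/(jωL)
Y = (0.002070 − j0.003102) S
|Y| = 0.003730 S → |Z| = 1/|Y| = 268.1 Ω, ∠Z = −∠Y = 56.28°
cos φ = cos(56.28°) = 0.5551

0.5551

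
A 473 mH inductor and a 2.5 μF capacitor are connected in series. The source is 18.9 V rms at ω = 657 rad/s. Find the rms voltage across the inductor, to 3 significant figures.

X_L = ωL = 311 Ω
X_C = 1/(ωC) = 609 Ω
Net reactance X = X_L − X_C = -298 Ω
Z = − j298 Ω
|Z| = √(0² + 298²) = 298 Ω
I = V/|Z| = 63.4 mA
V_L = I·|Z_L| = 0.0634 × 311 = 19.7 V

19.7 V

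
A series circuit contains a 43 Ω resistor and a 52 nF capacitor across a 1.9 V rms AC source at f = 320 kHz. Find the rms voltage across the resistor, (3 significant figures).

1.85 V

ω = 2πf = 2.011e+06 rad/s
X_C = 1/(ωC) = 9.56 Ω
Z = 43.0 − j9.56 Ω
|Z| = √(43.0² + 9.56²) = 44.1 Ω
I = V/|Z| = 43.1 mA
V_R = I·|Z_R| = 0.0431 × 43.0 = 1.85 V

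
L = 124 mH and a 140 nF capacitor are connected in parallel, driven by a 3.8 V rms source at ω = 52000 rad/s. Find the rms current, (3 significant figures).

X_L = ωL = 6450 Ω
X_C = 1/(ωC) = 137 Ω
Parallel: admittances add. Y = 1/(jωL) + jωC
Y = (0 + j0.00712) S
|Y| = 0.00712 S → |Z| = 1/|Y| = 140 Ω, ∠Z = −∠Y = -90.0°
I = V/|Z| = 3.8/140 = 27.1 mA

27.1 mA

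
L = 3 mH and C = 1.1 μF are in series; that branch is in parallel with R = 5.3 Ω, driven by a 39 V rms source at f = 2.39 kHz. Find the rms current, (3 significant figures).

ω = 2πf = 15020 rad/s
X_L = ωL = 45.1 Ω
X_C = 1/(ωC) = 60.5 Ω
Branch 1: Z₁ = R = 5.30 Ω
Branch 2 (series LC): Z₂ = j(X_L − X_C) = −j15.5 Ω
Parallel: Z = Z₁Z₂/(Z₁+Z₂), |Z| = 5.01 Ω, ∠Z = -18.9°
I = V/|Z| = 39/5.01 = 7.78 A

7.78 A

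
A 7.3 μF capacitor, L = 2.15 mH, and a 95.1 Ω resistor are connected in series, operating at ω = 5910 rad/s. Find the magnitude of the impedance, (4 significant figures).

95.67 Ω

X_L = ωL = 12.71 Ω
X_C = 1/(ωC) = 23.18 Ω
Net reactance X = X_L − X_C = -10.47 Ω
Z = 95.10 − j10.47 Ω
|Z| = √(95.10² + 10.47²) = 95.67 Ω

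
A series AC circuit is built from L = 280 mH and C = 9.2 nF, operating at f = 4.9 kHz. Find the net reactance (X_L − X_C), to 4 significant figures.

ω = 2πf = 30790 rad/s
X_L = ωL = 8621 Ω
X_C = 1/(ωC) = 3531 Ω
X = 8621 − 3531 = 5090 Ω

5090 Ω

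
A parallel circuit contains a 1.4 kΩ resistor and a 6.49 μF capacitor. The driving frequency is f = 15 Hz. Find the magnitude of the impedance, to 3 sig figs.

ω = 2πf = 94.25 rad/s
X_C = 1/(ωC) = 1630 Ω
Parallel: admittances add. Y = 1/R + jωC
Y = (0.000714 + j0.000612) S
|Y| = 0.000940 S → |Z| = 1/|Y| = 1060 Ω, ∠Z = −∠Y = -40.6°

1060 Ω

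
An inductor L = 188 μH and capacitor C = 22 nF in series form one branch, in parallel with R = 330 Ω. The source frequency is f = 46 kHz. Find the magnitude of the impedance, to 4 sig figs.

98.26 Ω

ω = 2πf = 289000 rad/s
X_L = ωL = 54.34 Ω
X_C = 1/(ωC) = 157.3 Ω
Branch 1: Z₁ = R = 330.0 Ω
Branch 2 (series LC): Z₂ = j(X_L − X_C) = −j102.9 Ω
Parallel: Z = Z₁Z₂/(Z₁+Z₂), |Z| = 98.26 Ω, ∠Z = -72.68°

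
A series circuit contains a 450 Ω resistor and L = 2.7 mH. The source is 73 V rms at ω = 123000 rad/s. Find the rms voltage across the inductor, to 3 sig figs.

X_L = ωL = 332 Ω
Z = 450 + j332 Ω
|Z| = √(450² + 332²) = 559 Ω
I = V/|Z| = 131 mA
V_L = I·|Z_L| = 0.131 × 332 = 43.3 V

43.3 V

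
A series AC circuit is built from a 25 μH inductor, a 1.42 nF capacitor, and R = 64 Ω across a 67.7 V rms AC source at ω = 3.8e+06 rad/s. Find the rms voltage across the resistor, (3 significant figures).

39.1 V

X_L = ωL = 95.0 Ω
X_C = 1/(ωC) = 185 Ω
Net reactance X = X_L − X_C = -90.3 Ω
Z = 64.0 − j90.3 Ω
|Z| = √(64.0² + 90.3²) = 111 Ω
I = V/|Z| = 612 mA
V_R = I·|Z_R| = 0.612 × 64.0 = 39.1 V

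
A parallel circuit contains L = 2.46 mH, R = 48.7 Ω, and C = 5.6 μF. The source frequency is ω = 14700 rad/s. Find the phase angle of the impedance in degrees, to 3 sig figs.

X_L = ωL = 36.2 Ω
X_C = 1/(ωC) = 12.1 Ω
Parallel: admittances add. Y = 1/R + 1/(jωL) + jωC
Y = (0.0205 + j0.0547) S
|Y| = 0.0584 S → |Z| = 1/|Y| = 17.1 Ω, ∠Z = −∠Y = -69.4°

-69.4°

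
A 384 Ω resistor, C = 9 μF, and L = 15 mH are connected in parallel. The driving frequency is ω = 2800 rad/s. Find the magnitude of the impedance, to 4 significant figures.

X_L = ωL = 42.00 Ω
X_C = 1/(ωC) = 39.68 Ω
Parallel: admittances add. Y = 1/R + 1/(jωL) + jωC
Y = (0.002604 + j0.001390) S
|Y| = 0.002952 S → |Z| = 1/|Y| = 338.7 Ω, ∠Z = −∠Y = -28.10°

338.7 Ω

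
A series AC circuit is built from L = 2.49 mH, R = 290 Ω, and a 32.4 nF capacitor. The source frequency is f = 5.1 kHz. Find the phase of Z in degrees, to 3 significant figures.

-71.8°

ω = 2πf = 32040 rad/s
X_L = ωL = 79.8 Ω
X_C = 1/(ωC) = 963 Ω
Net reactance X = X_L − X_C = -883 Ω
Z = 290 − j883 Ω
|Z| = √(290² + 883²) = 930 Ω
∠Z = arctan(-883/290) = -71.8°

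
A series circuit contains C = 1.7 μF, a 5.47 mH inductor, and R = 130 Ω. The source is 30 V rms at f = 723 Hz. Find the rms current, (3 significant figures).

ω = 2πf = 4543 rad/s
X_L = ωL = 24.8 Ω
X_C = 1/(ωC) = 129 Ω
Net reactance X = X_L − X_C = -105 Ω
Z = 130 − j105 Ω
|Z| = √(130² + 105²) = 167 Ω
I = V/|Z| = 30/167 = 180 mA

180 mA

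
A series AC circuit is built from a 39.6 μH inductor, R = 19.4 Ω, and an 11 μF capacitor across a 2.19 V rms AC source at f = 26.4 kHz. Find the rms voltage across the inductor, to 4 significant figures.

ω = 2πf = 165900 rad/s
X_L = ωL = 6.569 Ω
X_C = 1/(ωC) = 0.5481 Ω
Net reactance X = X_L − X_C = 6.021 Ω
Z = 19.40 + j6.021 Ω
|Z| = √(19.40² + 6.021²) = 20.31 Ω
I = V/|Z| = 107.8 mA
V_L = I·|Z_L| = 0.1078 × 6.569 = 0.7082 V

0.7082 V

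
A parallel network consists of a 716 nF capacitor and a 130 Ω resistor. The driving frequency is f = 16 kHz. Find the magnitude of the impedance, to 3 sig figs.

ω = 2πf = 100500 rad/s
X_C = 1/(ωC) = 13.9 Ω
Parallel: admittances add. Y = 1/R + jωC
Y = (0.00769 + j0.0720) S
|Y| = 0.0724 S → |Z| = 1/|Y| = 13.8 Ω, ∠Z = −∠Y = -83.9°

13.8 Ω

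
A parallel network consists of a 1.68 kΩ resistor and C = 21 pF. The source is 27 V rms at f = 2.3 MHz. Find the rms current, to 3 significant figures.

18.0 mA

ω = 2πf = 1.445e+07 rad/s
X_C = 1/(ωC) = 3300 Ω
Parallel: admittances add. Y = 1/R + jωC
Y = (0.000595 + j0.000303) S
|Y| = 0.000668 S → |Z| = 1/|Y| = 1500 Ω, ∠Z = −∠Y = -27.0°
I = V/|Z| = 27/1500 = 18.0 mA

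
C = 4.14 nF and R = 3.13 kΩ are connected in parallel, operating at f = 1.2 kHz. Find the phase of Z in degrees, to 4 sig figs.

-5.580°

ω = 2πf = 7540 rad/s
X_C = 1/(ωC) = 32040 Ω
Parallel: admittances add. Y = 1/R + jωC
Y = (0.0003195 + j3.121e-05) S
|Y| = 0.0003210 S → |Z| = 1/|Y| = 3115 Ω, ∠Z = −∠Y = -5.580°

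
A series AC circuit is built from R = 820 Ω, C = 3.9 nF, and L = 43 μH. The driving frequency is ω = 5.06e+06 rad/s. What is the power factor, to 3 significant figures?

0.980

X_L = ωL = 218 Ω
X_C = 1/(ωC) = 50.7 Ω
Net reactance X = X_L − X_C = 167 Ω
Z = 820 + j167 Ω
|Z| = √(820² + 167²) = 837 Ω
∠Z = arctan(167/820) = 11.5°
cos φ = cos(11.5°) = 0.980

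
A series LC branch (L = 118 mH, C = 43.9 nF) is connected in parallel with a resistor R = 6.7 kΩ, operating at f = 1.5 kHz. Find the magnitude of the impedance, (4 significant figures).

1281 Ω

ω = 2πf = 9425 rad/s
X_L = ωL = 1112 Ω
X_C = 1/(ωC) = 2417 Ω
Branch 1: Z₁ = R = 6700 Ω
Branch 2 (series LC): Z₂ = j(X_L − X_C) = −j1305 Ω
Parallel: Z = Z₁Z₂/(Z₁+Z₂), |Z| = 1281 Ω, ∠Z = -78.98°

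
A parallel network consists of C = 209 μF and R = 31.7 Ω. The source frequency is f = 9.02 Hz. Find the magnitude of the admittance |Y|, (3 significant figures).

33.7 mS

ω = 2πf = 56.67 rad/s
X_C = 1/(ωC) = 84.4 Ω
Parallel: admittances add. Y = 1/R + jωC
Y = (0.0315 + j0.0118) S
|Y| = 0.0337 S → |Z| = 1/|Y| = 29.7 Ω, ∠Z = −∠Y = -20.6°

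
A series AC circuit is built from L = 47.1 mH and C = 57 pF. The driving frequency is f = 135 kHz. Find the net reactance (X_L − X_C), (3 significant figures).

ω = 2πf = 848200 rad/s
X_L = ωL = 40000 Ω
X_C = 1/(ωC) = 20700 Ω
X = 40000 − 20700 = 19300 Ω

19300 Ω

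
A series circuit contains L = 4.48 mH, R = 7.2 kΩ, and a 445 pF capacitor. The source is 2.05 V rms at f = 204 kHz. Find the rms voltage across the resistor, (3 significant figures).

ω = 2πf = 1.282e+06 rad/s
X_L = ωL = 5740 Ω
X_C = 1/(ωC) = 1750 Ω
Net reactance X = X_L − X_C = 3990 Ω
Z = 7200 + j3990 Ω
|Z| = √(7200² + 3990²) = 8230 Ω
I = V/|Z| = 249 μA
V_R = I·|Z_R| = 0.000249 × 7200 = 1.79 V

1.79 V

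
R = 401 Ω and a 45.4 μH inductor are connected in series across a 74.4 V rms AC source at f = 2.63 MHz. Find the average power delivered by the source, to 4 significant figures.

3.067 W

ω = 2πf = 1.652e+07 rad/s
X_L = ωL = 750.2 Ω
Z = 401.0 + j750.2 Ω
|Z| = √(401.0² + 750.2²) = 850.7 Ω
∠Z = arctan(750.2/401.0) = 61.88°
I = V/|Z| = 87.46 mA
P = VI cos φ = 74.4 × 0.08746 × cos(61.88°) = 3.067 W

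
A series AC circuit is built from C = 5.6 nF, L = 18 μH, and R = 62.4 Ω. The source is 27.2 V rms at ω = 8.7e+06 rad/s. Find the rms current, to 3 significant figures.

182 mA

X_L = ωL = 157 Ω
X_C = 1/(ωC) = 20.5 Ω
Net reactance X = X_L − X_C = 136 Ω
Z = 62.4 + j136 Ω
|Z| = √(62.4² + 136²) = 150 Ω
I = V/|Z| = 27.2/150 = 182 mA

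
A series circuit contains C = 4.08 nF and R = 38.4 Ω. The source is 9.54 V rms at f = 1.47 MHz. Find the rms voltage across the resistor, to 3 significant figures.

7.85 V

ω = 2πf = 9.236e+06 rad/s
X_C = 1/(ωC) = 26.5 Ω
Z = 38.4 − j26.5 Ω
|Z| = √(38.4² + 26.5²) = 46.7 Ω
I = V/|Z| = 204 mA
V_R = I·|Z_R| = 0.204 × 38.4 = 7.85 V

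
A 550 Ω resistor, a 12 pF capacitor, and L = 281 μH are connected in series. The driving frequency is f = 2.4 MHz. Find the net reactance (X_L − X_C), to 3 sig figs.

ω = 2πf = 1.508e+07 rad/s
X_L = ωL = 4240 Ω
X_C = 1/(ωC) = 5530 Ω
X = 4240 − 5530 = -1290 Ω

-1290 Ω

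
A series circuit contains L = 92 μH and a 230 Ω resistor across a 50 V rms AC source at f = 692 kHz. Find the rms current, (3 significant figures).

ω = 2πf = 4.348e+06 rad/s
X_L = ωL = 400 Ω
Z = 230 + j400 Ω
|Z| = √(230² + 400²) = 461 Ω
I = V/|Z| = 50/461 = 108 mA

108 mA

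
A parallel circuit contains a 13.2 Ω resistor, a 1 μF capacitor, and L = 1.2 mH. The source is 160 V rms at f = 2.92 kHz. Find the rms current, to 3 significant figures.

12.9 A

ω = 2πf = 18350 rad/s
X_L = ωL = 22.0 Ω
X_C = 1/(ωC) = 54.5 Ω
Parallel: admittances add. Y = 1/R + 1/(jωL) + jωC
Y = (0.0758 − j0.0271) S
|Y| = 0.0805 S → |Z| = 1/|Y| = 12.4 Ω, ∠Z = −∠Y = 19.7°
I = V/|Z| = 160/12.4 = 12.9 A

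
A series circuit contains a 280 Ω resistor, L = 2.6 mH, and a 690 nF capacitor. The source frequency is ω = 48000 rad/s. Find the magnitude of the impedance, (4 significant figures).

295.6 Ω

X_L = ωL = 124.8 Ω
X_C = 1/(ωC) = 30.19 Ω
Net reactance X = X_L − X_C = 94.61 Ω
Z = 280.0 + j94.61 Ω
|Z| = √(280.0² + 94.61²) = 295.6 Ω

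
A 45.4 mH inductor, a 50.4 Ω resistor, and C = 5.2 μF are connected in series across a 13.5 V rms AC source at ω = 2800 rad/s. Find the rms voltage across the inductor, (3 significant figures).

22.2 V

X_L = ωL = 127 Ω
X_C = 1/(ωC) = 68.7 Ω
Net reactance X = X_L − X_C = 58.4 Ω
Z = 50.4 + j58.4 Ω
|Z| = √(50.4² + 58.4²) = 77.2 Ω
I = V/|Z| = 175 mA
V_L = I·|Z_L| = 0.175 × 127 = 22.2 V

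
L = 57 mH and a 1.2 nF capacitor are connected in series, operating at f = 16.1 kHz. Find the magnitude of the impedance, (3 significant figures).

2470 Ω

ω = 2πf = 101200 rad/s
X_L = ωL = 5770 Ω
X_C = 1/(ωC) = 8240 Ω
Net reactance X = X_L − X_C = -2470 Ω
Z = − j2470 Ω
|Z| = √(0² + 2470²) = 2470 Ω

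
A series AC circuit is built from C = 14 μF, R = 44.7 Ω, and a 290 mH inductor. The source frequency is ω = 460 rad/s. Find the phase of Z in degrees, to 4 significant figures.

-26.08°

X_L = ωL = 133.4 Ω
X_C = 1/(ωC) = 155.3 Ω
Net reactance X = X_L − X_C = -21.88 Ω
Z = 44.70 − j21.88 Ω
|Z| = √(44.70² + 21.88²) = 49.77 Ω
∠Z = arctan(-21.88/44.70) = -26.08°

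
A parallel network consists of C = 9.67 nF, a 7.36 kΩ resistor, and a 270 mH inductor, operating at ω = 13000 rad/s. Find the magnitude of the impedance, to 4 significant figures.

4778 Ω

X_L = ωL = 3510 Ω
X_C = 1/(ωC) = 7955 Ω
Parallel: admittances add. Y = 1/R + 1/(jωL) + jωC
Y = (0.0001359 − j0.0001592) S
|Y| = 0.0002093 S → |Z| = 1/|Y| = 4778 Ω, ∠Z = −∠Y = 49.52°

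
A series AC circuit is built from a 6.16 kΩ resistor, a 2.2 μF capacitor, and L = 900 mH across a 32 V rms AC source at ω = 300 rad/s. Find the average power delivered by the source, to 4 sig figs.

159.7 mW

X_L = ωL = 270.0 Ω
X_C = 1/(ωC) = 1515 Ω
Net reactance X = X_L − X_C = -1245 Ω
Z = 6160 − j1245 Ω
|Z| = √(6160² + 1245²) = 6285 Ω
∠Z = arctan(-1245/6160) = -11.43°
I = V/|Z| = 5.092 mA
P = VI cos φ = 32 × 0.005092 × cos(-11.43°) = 159.7 mW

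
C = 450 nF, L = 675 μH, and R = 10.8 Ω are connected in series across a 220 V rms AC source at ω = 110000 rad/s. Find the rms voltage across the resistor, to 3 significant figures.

X_L = ωL = 74.2 Ω
X_C = 1/(ωC) = 20.2 Ω
Net reactance X = X_L − X_C = 54.0 Ω
Z = 10.8 + j54.0 Ω
|Z| = √(10.8² + 54.0²) = 55.1 Ω
I = V/|Z| = 3.99 A
V_R = I·|Z_R| = 3.99 × 10.8 = 43.1 V

43.1 V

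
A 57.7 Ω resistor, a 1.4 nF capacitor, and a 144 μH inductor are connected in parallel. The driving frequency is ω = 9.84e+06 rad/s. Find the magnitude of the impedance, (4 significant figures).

46.07 Ω

X_L = ωL = 1417 Ω
X_C = 1/(ωC) = 72.59 Ω
Parallel: admittances add. Y = 1/R + 1/(jωL) + jωC
Y = (0.01733 + j0.01307) S
|Y| = 0.02171 S → |Z| = 1/|Y| = 46.07 Ω, ∠Z = −∠Y = -37.02°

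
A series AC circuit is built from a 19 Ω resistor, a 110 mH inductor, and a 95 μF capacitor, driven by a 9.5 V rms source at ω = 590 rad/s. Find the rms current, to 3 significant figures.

187 mA

X_L = ωL = 64.9 Ω
X_C = 1/(ωC) = 17.8 Ω
Net reactance X = X_L − X_C = 47.1 Ω
Z = 19.0 + j47.1 Ω
|Z| = √(19.0² + 47.1²) = 50.7 Ω
I = V/|Z| = 9.5/50.7 = 187 mA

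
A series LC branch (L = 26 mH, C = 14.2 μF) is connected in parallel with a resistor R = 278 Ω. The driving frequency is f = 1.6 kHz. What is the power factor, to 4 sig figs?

ω = 2πf = 10050 rad/s
X_L = ωL = 261.4 Ω
X_C = 1/(ωC) = 7.005 Ω
Branch 1: Z₁ = R = 278.0 Ω
Branch 2 (series LC): Z₂ = j(X_L − X_C) = j254.4 Ω
Parallel: Z = Z₁Z₂/(Z₁+Z₂), |Z| = 187.7 Ω, ∠Z = 47.54°
cos φ = cos(47.54°) = 0.6751

0.6751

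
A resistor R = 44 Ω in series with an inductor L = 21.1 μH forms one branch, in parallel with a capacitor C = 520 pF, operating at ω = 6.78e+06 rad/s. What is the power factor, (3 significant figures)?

0.566

X_L = ωL = 143 Ω
X_C = 1/(ωC) = 284 Ω
Branch 1 (R+jX_L): Z₁ = 44.0 + j143 Ω, |Z₁| = 150 Ω
Branch 2 (−jX_C): Z₂ = −j284 Ω
Parallel: Z = Z₁Z₂/(Z₁+Z₂), |Z| = 288 Ω, ∠Z = 55.5°
cos φ = cos(55.5°) = 0.566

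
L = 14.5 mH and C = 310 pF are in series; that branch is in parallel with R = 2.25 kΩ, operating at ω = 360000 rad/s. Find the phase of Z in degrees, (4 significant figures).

X_L = ωL = 5220 Ω
X_C = 1/(ωC) = 8961 Ω
Branch 1: Z₁ = R = 2250 Ω
Branch 2 (series LC): Z₂ = j(X_L − X_C) = −j3741 Ω
Parallel: Z = Z₁Z₂/(Z₁+Z₂), |Z| = 1928 Ω, ∠Z = -31.03°

-31.03°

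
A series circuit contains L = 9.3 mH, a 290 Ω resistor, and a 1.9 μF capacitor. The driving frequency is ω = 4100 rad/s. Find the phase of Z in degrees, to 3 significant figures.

X_L = ωL = 38.1 Ω
X_C = 1/(ωC) = 128 Ω
Net reactance X = X_L − X_C = -90.2 Ω
Z = 290 − j90.2 Ω
|Z| = √(290² + 90.2²) = 304 Ω
∠Z = arctan(-90.2/290) = -17.3°

-17.3°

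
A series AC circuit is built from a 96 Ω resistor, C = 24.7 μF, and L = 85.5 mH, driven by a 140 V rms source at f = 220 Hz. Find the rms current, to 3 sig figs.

ω = 2πf = 1382 rad/s
X_L = ωL = 118 Ω
X_C = 1/(ωC) = 29.3 Ω
Net reactance X = X_L − X_C = 88.9 Ω
Z = 96.0 + j88.9 Ω
|Z| = √(96.0² + 88.9²) = 131 Ω
I = V/|Z| = 140/131 = 1.07 A

1.07 A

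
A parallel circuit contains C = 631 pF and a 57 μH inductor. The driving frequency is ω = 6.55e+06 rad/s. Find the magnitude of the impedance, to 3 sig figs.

X_L = ωL = 373 Ω
X_C = 1/(ωC) = 242 Ω
Parallel: admittances add. Y = 1/(jωL) + jωC
Y = (0 + j0.00145) S
|Y| = 0.00145 S → |Z| = 1/|Y| = 687 Ω, ∠Z = −∠Y = -90.0°

687 Ω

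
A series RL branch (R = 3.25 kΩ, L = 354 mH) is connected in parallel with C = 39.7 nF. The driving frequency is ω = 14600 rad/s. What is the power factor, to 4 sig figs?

0.1940

X_L = ωL = 5168 Ω
X_C = 1/(ωC) = 1725 Ω
Branch 1 (R+jX_L): Z₁ = 3250 + j5168 Ω, |Z₁| = 6105 Ω
Branch 2 (−jX_C): Z₂ = −j1725 Ω
Parallel: Z = Z₁Z₂/(Z₁+Z₂), |Z| = 2225 Ω, ∠Z = -78.82°
cos φ = cos(-78.82°) = 0.1940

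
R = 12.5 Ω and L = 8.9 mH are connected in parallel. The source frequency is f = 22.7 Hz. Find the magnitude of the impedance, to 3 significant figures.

1.26 Ω

ω = 2πf = 142.6 rad/s
X_L = ωL = 1.27 Ω
Parallel: admittances add. Y = 1/R + 1/(jωL)
Y = (0.0800 − j0.788) S
|Y| = 0.792 S → |Z| = 1/|Y| = 1.26 Ω, ∠Z = −∠Y = 84.2°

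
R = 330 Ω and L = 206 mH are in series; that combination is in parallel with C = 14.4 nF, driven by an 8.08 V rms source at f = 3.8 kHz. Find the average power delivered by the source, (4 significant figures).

ω = 2πf = 23880 rad/s
X_L = ωL = 4918 Ω
X_C = 1/(ωC) = 2909 Ω
Branch 1 (R+jX_L): Z₁ = 330.0 + j4918 Ω, |Z₁| = 4930 Ω
Branch 2 (−jX_C): Z₂ = −j2909 Ω
Parallel: Z = Z₁Z₂/(Z₁+Z₂), |Z| = 7039 Ω, ∠Z = -84.51°
I = V/|Z| = 1.148 mA
P = VI cos φ = 8.08 × 0.001148 × cos(-84.51°) = 886.6 μW

886.6 μW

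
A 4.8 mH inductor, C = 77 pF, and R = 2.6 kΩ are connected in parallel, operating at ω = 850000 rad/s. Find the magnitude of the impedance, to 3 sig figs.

X_L = ωL = 4080 Ω
X_C = 1/(ωC) = 15300 Ω
Parallel: admittances add. Y = 1/R + 1/(jωL) + jωC
Y = (0.000385 − j0.000180) S
|Y| = 0.000425 S → |Z| = 1/|Y| = 2360 Ω, ∠Z = −∠Y = 25.0°

2360 Ω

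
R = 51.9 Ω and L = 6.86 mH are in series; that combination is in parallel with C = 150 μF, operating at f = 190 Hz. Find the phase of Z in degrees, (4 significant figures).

ω = 2πf = 1194 rad/s
X_L = ωL = 8.190 Ω
X_C = 1/(ωC) = 5.584 Ω
Branch 1 (R+jX_L): Z₁ = 51.90 + j8.190 Ω, |Z₁| = 52.54 Ω
Branch 2 (−jX_C): Z₂ = −j5.584 Ω
Parallel: Z = Z₁Z₂/(Z₁+Z₂), |Z| = 5.646 Ω, ∠Z = -83.91°

-83.91°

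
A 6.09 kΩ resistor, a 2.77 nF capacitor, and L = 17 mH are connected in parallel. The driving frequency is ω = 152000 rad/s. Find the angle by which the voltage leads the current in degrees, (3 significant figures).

-11.7°

X_L = ωL = 2580 Ω
X_C = 1/(ωC) = 2380 Ω
Parallel: admittances add. Y = 1/R + 1/(jωL) + jωC
Y = (0.000164 + j3.4e-05) S
|Y| = 0.000168 S → |Z| = 1/|Y| = 5960 Ω, ∠Z = −∠Y = -11.7°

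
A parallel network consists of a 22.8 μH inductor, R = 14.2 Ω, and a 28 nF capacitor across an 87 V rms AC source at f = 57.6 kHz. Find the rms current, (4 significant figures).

ω = 2πf = 361900 rad/s
X_L = ωL = 8.252 Ω
X_C = 1/(ωC) = 98.68 Ω
Parallel: admittances add. Y = 1/R + 1/(jωL) + jωC
Y = (0.07042 − j0.1111) S
|Y| = 0.1315 S → |Z| = 1/|Y| = 7.604 Ω, ∠Z = −∠Y = 57.62°
I = V/|Z| = 87/7.604 = 11.44 A

11.44 A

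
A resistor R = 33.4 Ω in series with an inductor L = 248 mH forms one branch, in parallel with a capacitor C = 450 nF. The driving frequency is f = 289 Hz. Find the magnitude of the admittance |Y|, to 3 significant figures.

1.40 mS

ω = 2πf = 1816 rad/s
X_L = ωL = 450 Ω
X_C = 1/(ωC) = 1220 Ω
Branch 1 (R+jX_L): Z₁ = 33.4 + j450 Ω, |Z₁| = 452 Ω
Branch 2 (−jX_C): Z₂ = −j1220 Ω
Parallel: Z = Z₁Z₂/(Z₁+Z₂), |Z| = 714 Ω, ∠Z = 83.3°
|Y| = 1/|Z| = 1.40 mS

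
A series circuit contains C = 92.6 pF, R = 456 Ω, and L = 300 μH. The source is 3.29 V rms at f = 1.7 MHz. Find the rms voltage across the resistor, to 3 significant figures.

ω = 2πf = 1.068e+07 rad/s
X_L = ωL = 3200 Ω
X_C = 1/(ωC) = 1010 Ω
Net reactance X = X_L − X_C = 2190 Ω
Z = 456 + j2190 Ω
|Z| = √(456² + 2190²) = 2240 Ω
I = V/|Z| = 1.47 mA
V_R = I·|Z_R| = 0.00147 × 456 = 0.670 V

0.670 V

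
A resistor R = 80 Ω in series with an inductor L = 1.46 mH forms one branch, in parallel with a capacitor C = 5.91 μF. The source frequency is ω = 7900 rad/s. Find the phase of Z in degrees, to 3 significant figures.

X_L = ωL = 11.5 Ω
X_C = 1/(ωC) = 21.4 Ω
Branch 1 (R+jX_L): Z₁ = 80.0 + j11.5 Ω, |Z₁| = 80.8 Ω
Branch 2 (−jX_C): Z₂ = −j21.4 Ω
Parallel: Z = Z₁Z₂/(Z₁+Z₂), |Z| = 21.5 Ω, ∠Z = -74.8°

-74.8°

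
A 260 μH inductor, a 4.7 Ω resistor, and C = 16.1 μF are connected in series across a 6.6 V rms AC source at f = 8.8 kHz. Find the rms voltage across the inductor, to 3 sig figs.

6.75 V

ω = 2πf = 55290 rad/s
X_L = ωL = 14.4 Ω
X_C = 1/(ωC) = 1.12 Ω
Net reactance X = X_L − X_C = 13.3 Ω
Z = 4.70 + j13.3 Ω
|Z| = √(4.70² + 13.3²) = 14.1 Ω
I = V/|Z| = 469 mA
V_L = I·|Z_L| = 0.469 × 14.4 = 6.75 V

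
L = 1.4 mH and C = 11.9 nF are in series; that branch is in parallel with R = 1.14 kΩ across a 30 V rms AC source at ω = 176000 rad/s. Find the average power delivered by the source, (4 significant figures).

X_L = ωL = 246.4 Ω
X_C = 1/(ωC) = 477.5 Ω
Branch 1: Z₁ = R = 1140 Ω
Branch 2 (series LC): Z₂ = j(X_L − X_C) = −j231.1 Ω
Parallel: Z = Z₁Z₂/(Z₁+Z₂), |Z| = 226.5 Ω, ∠Z = -78.54°
I = V/|Z| = 132.5 mA
P = VI cos φ = 30 × 0.1325 × cos(-78.54°) = 789.5 mW

789.5 mW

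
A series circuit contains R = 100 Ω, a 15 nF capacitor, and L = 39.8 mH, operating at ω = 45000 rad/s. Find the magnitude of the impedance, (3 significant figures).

325 Ω

X_L = ωL = 1790 Ω
X_C = 1/(ωC) = 1480 Ω
Net reactance X = X_L − X_C = 310 Ω
Z = 100 + j310 Ω
|Z| = √(100² + 310²) = 325 Ω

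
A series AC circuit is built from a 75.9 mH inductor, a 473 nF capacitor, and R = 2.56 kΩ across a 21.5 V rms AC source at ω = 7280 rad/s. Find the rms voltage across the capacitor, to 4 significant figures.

2.426 V

X_L = ωL = 552.6 Ω
X_C = 1/(ωC) = 290.4 Ω
Net reactance X = X_L − X_C = 262.1 Ω
Z = 2560 + j262.1 Ω
|Z| = √(2560² + 262.1²) = 2573 Ω
I = V/|Z| = 8.355 mA
V_C = I·|Z_C| = 0.008355 × 290.4 = 2.426 V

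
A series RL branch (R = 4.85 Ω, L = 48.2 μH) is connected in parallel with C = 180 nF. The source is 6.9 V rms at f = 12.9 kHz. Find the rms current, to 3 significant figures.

1.05 A

ω = 2πf = 81050 rad/s
X_L = ωL = 3.91 Ω
X_C = 1/(ωC) = 68.5 Ω
Branch 1 (R+jX_L): Z₁ = 4.85 + j3.91 Ω, |Z₁| = 6.23 Ω
Branch 2 (−jX_C): Z₂ = −j68.5 Ω
Parallel: Z = Z₁Z₂/(Z₁+Z₂), |Z| = 6.59 Ω, ∠Z = 34.6°
I = V/|Z| = 6.9/6.59 = 1.05 A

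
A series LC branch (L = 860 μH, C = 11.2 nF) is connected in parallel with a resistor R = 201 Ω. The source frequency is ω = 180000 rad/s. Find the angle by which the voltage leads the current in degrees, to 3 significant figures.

-30.5°

X_L = ωL = 155 Ω
X_C = 1/(ωC) = 496 Ω
Branch 1: Z₁ = R = 201 Ω
Branch 2 (series LC): Z₂ = j(X_L − X_C) = −j341 Ω
Parallel: Z = Z₁Z₂/(Z₁+Z₂), |Z| = 173 Ω, ∠Z = -30.5°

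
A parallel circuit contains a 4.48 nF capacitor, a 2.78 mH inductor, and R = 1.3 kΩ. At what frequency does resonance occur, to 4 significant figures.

ω₀ = 1/√(LC) = 1/√(0.00278 × 4.48e-09) = 283400 rad/s
f₀ = ω₀/(2π) = 45.10 kHz

45.10 kHz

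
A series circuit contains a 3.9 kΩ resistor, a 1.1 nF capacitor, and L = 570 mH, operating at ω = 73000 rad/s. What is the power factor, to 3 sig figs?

0.133

X_L = ωL = 41600 Ω
X_C = 1/(ωC) = 12500 Ω
Net reactance X = X_L − X_C = 29200 Ω
Z = 3900 + j29200 Ω
|Z| = √(3900² + 29200²) = 29400 Ω
∠Z = arctan(29200/3900) = 82.4°
cos φ = cos(82.4°) = 0.133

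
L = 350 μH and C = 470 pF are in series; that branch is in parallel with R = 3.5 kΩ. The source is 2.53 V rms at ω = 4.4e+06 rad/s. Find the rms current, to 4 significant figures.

X_L = ωL = 1540 Ω
X_C = 1/(ωC) = 483.6 Ω
Branch 1: Z₁ = R = 3500 Ω
Branch 2 (series LC): Z₂ = j(X_L − X_C) = j1056 Ω
Parallel: Z = Z₁Z₂/(Z₁+Z₂), |Z| = 1011 Ω, ∠Z = 73.20°
I = V/|Z| = 2.53/1011 = 2.502 mA

2.502 mA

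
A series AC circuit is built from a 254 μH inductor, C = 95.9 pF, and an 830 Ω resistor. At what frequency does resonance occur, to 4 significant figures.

1.020 MHz

ω₀ = 1/√(LC) = 1/√(0.000254 × 9.59e-11) = 6.407e+06 rad/s
f₀ = ω₀/(2π) = 1.020 MHz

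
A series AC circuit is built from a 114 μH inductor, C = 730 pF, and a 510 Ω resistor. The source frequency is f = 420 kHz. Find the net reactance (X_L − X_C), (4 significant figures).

ω = 2πf = 2.639e+06 rad/s
X_L = ωL = 300.8 Ω
X_C = 1/(ωC) = 519.1 Ω
X = 300.8 − 519.1 = -218.3 Ω

-218.3 Ω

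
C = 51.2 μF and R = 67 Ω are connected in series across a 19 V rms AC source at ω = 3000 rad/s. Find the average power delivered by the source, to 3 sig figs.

X_C = 1/(ωC) = 6.51 Ω
Z = 67.0 − j6.51 Ω
|Z| = √(67.0² + 6.51²) = 67.3 Ω
∠Z = arctan(-6.51/67.0) = -5.55°
I = V/|Z| = 282 mA
P = VI cos φ = 19 × 0.282 × cos(-5.55°) = 5.34 W

5.34 W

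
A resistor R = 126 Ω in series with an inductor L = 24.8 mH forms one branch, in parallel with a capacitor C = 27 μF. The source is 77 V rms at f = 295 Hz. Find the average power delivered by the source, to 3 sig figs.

41.5 W

ω = 2πf = 1854 rad/s
X_L = ωL = 46.0 Ω
X_C = 1/(ωC) = 20.0 Ω
Branch 1 (R+jX_L): Z₁ = 126 + j46.0 Ω, |Z₁| = 134 Ω
Branch 2 (−jX_C): Z₂ = −j20.0 Ω
Parallel: Z = Z₁Z₂/(Z₁+Z₂), |Z| = 20.8 Ω, ∠Z = -81.6°
I = V/|Z| = 3.70 A
P = VI cos φ = 77 × 3.70 × cos(-81.6°) = 41.5 W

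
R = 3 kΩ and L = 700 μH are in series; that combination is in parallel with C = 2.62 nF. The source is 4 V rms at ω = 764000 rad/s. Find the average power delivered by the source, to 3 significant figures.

5.17 mW

X_L = ωL = 535 Ω
X_C = 1/(ωC) = 500 Ω
Branch 1 (R+jX_L): Z₁ = 3000 + j535 Ω, |Z₁| = 3050 Ω
Branch 2 (−jX_C): Z₂ = −j500 Ω
Parallel: Z = Z₁Z₂/(Z₁+Z₂), |Z| = 507 Ω, ∠Z = -80.6°
I = V/|Z| = 7.88 mA
P = VI cos φ = 4 × 0.00788 × cos(-80.6°) = 5.17 mW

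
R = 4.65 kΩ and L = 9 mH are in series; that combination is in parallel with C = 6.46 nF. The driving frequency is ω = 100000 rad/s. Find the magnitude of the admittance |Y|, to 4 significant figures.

X_L = ωL = 900.0 Ω
X_C = 1/(ωC) = 1548 Ω
Branch 1 (R+jX_L): Z₁ = 4650 + j900.0 Ω, |Z₁| = 4736 Ω
Branch 2 (−jX_C): Z₂ = −j1548 Ω
Parallel: Z = Z₁Z₂/(Z₁+Z₂), |Z| = 1562 Ω, ∠Z = -71.11°
|Y| = 1/|Z| = 640.4 μS

640.4 μS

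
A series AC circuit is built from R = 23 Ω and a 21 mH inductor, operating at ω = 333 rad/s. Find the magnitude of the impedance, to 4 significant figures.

24.04 Ω

X_L = ωL = 6.993 Ω
Z = 23.00 + j6.993 Ω
|Z| = √(23.00² + 6.993²) = 24.04 Ω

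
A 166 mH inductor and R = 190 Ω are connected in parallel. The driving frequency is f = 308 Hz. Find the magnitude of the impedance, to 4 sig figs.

163.5 Ω

ω = 2πf = 1935 rad/s
X_L = ωL = 321.2 Ω
Parallel: admittances add. Y = 1/R + 1/(jωL)
Y = (0.005263 − j0.003113) S
|Y| = 0.006115 S → |Z| = 1/|Y| = 163.5 Ω, ∠Z = −∠Y = 30.60°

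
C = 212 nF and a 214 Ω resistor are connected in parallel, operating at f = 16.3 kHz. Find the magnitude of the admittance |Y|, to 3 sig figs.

ω = 2πf = 102400 rad/s
X_C = 1/(ωC) = 46.1 Ω
Parallel: admittances add. Y = 1/R + jωC
Y = (0.00467 + j0.0217) S
|Y| = 0.0222 S → |Z| = 1/|Y| = 45.0 Ω, ∠Z = −∠Y = -77.9°

22.2 mS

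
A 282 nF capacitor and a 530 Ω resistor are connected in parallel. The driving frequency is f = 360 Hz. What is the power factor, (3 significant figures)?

ω = 2πf = 2262 rad/s
X_C = 1/(ωC) = 1570 Ω
Parallel: admittances add. Y = 1/R + jωC
Y = (0.00189 + j0.000638) S
|Y| = 0.00199 S → |Z| = 1/|Y| = 502 Ω, ∠Z = −∠Y = -18.7°
cos φ = cos(-18.7°) = 0.947

0.947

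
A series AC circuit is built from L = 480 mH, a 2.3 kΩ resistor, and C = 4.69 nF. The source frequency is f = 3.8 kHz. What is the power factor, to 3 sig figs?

0.673

ω = 2πf = 23880 rad/s
X_L = ωL = 11500 Ω
X_C = 1/(ωC) = 8930 Ω
Net reactance X = X_L − X_C = 2530 Ω
Z = 2300 + j2530 Ω
|Z| = √(2300² + 2530²) = 3420 Ω
∠Z = arctan(2530/2300) = 47.7°
cos φ = cos(47.7°) = 0.673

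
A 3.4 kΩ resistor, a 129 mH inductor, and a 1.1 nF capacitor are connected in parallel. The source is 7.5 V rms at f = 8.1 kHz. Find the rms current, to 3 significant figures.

2.32 mA

ω = 2πf = 50890 rad/s
X_L = ωL = 6570 Ω
X_C = 1/(ωC) = 17900 Ω
Parallel: admittances add. Y = 1/R + 1/(jωL) + jωC
Y = (0.000294 − j9.63e-05) S
|Y| = 0.000309 S → |Z| = 1/|Y| = 3230 Ω, ∠Z = −∠Y = 18.1°
I = V/|Z| = 7.5/3230 = 2.32 mA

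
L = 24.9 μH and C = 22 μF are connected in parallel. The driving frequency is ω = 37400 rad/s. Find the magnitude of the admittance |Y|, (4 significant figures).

X_L = ωL = 0.9313 Ω
X_C = 1/(ωC) = 1.215 Ω
Parallel: admittances add. Y = 1/(jωL) + jωC
Y = (0 − j0.2510) S
|Y| = 0.2510 S → |Z| = 1/|Y| = 3.984 Ω, ∠Z = −∠Y = 90.00°

251.0 mS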